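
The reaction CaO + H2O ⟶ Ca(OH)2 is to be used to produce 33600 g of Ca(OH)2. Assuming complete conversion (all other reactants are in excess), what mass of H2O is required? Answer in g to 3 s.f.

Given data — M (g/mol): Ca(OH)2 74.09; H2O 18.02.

8170 g

n(Ca(OH)2) = 33600 / 74.09 = 453.5 mol
n(H2O) = (1/1) × 453.5 = 453.5 mol
mass = 453.5 × 18.02 = 8172 g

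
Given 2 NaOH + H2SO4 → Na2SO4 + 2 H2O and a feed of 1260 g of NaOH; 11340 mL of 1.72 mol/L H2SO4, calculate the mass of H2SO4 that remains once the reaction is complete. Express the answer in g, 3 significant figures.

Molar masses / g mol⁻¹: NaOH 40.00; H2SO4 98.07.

368 g

n(NaOH) = 1260 / 40.00 = 31.50 mol
n(H2SO4) = 1.72 × 11340/1000 = 19.50 mol
n/ν for NaOH = 31.50/2 = 15.75
n/ν for H2SO4 = 19.50/1 = 19.50
Smallest n/ν is NaOH → limiting reagent.
H2SO4 consumed = (1/2) × 31.50 = 15.75 mol
H2SO4 remaining = 19.50 − 15.75 = 3.750 mol
mass = 3.750 × 98.07 = 367.8 g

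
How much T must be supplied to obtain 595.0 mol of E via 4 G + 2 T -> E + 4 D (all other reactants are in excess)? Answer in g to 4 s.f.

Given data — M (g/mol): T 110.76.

n(E) = 595.0 mol
n(T) = (2/1) × 595.0 = 1190 mol
mass = 1190 × 110.76 = 131800 g

131800 g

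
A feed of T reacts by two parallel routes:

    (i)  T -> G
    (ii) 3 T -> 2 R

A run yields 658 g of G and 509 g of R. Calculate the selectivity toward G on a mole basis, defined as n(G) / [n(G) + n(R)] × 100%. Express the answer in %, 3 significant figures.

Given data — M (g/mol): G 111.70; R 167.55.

n(G) = 658 / 111.70 = 5.891 mol
n(R) = 509 / 167.55 = 3.038 mol
selectivity = 5.891/(5.891+3.038) × 100 = 65.98 %

66.0 %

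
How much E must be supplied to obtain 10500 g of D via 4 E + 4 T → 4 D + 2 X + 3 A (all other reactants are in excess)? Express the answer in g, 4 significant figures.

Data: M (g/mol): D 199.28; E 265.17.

n(D) = 10500 / 199.28 = 52.69 mol
n(E) = (4/4) × 52.69 = 52.69 mol
mass = 52.69 × 265.17 = 13970 g

13970 g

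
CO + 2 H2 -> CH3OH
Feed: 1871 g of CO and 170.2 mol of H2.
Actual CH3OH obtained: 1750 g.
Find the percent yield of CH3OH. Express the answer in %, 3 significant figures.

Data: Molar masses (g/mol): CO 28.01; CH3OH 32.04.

n(CO) = 1871 / 28.01 = 66.80 mol
n(H2) = 170.2 mol
n/ν for CO = 66.80/1 = 66.80
n/ν for H2 = 170.2/2 = 85.10
Smallest n/ν is CO → limiting reagent.
theoretical n(CH3OH) = (1/1) × 66.80 = 66.80 mol → 2140 g
% yield = 1750 / 2140 × 100 = 81.78 %

81.8 %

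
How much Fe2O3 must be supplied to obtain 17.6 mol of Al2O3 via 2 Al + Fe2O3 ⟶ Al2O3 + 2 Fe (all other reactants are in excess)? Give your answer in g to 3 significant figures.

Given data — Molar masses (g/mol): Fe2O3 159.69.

2810 g

n(Al2O3) = 17.60 mol
n(Fe2O3) = (1/1) × 17.60 = 17.60 mol
mass = 17.60 × 159.69 = 2811 g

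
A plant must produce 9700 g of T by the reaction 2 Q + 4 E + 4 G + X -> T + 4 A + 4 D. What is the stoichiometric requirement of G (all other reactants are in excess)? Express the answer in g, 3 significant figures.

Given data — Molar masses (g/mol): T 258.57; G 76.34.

11500 g

n(T) = 9700 / 258.57 = 37.51 mol
n(G) = (4/1) × 37.51 = 150.0 mol
mass = 150.0 × 76.34 = 11450 g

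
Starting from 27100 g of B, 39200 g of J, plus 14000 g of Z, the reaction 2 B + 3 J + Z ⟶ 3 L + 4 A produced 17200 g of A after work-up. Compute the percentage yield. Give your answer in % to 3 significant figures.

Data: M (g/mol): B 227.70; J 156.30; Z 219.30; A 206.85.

n(B) = 27100 / 227.70 = 119.0 mol
n(J) = 39200 / 156.30 = 250.8 mol
n(Z) = 14000 / 219.30 = 63.84 mol
n/ν for B = 119.0/2 = 59.50
n/ν for J = 250.8/3 = 83.60
n/ν for Z = 63.84/1 = 63.84
Smallest n/ν is B → limiting reagent.
theoretical n(A) = (4/2) × 119.0 = 238.0 mol → 49230 g
% yield = 17200 / 49230 × 100 = 34.94 %

34.9 %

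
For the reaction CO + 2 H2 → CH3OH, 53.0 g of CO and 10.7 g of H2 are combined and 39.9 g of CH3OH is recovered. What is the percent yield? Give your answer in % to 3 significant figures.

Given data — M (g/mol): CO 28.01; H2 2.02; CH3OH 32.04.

65.8 %

n(CO) = 53.00 / 28.01 = 1.892 mol
n(H2) = 10.70 / 2.02 = 5.297 mol
n/ν for CO = 1.892/1 = 1.892
n/ν for H2 = 5.297/2 = 2.649
Smallest n/ν is CO → limiting reagent.
theoretical n(CH3OH) = (1/1) × 1.892 = 1.892 mol → 60.62 g
% yield = 39.9 / 60.62 × 100 = 65.82 %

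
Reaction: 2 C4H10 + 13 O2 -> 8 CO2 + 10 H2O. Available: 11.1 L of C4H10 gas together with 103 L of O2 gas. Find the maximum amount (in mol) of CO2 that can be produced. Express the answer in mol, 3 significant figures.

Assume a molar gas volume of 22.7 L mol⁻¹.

1.96 mol

n(C4H10) = 11.10 / 22.7 = 0.4890 mol
n(O2) = 103.0 / 22.7 = 4.537 mol
n/ν → C4H10: 0.2445, O2: 0.3490; C4H10 is limiting.
n(CO2) = (8/2) × 0.4890 = 1.956 mol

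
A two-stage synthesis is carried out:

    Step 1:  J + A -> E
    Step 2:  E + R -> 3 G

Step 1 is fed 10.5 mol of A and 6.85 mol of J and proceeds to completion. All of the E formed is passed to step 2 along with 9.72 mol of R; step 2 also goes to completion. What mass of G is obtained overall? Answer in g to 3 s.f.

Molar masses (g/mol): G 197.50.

Step 1:
n(A) = 10.50 mol
n(J) = 6.850 mol
n/ν for A = 10.50/1 = 10.50
n/ν for J = 6.850/1 = 6.850
Smallest n/ν is J → limiting reagent.
n(E) produced = (1/1) × 6.850 = 6.850 mol
Step 2:
n(E) available = 6.850 mol
n(R) = 9.720 mol
n/ν for E = 6.850/1 = 6.850
n/ν for R = 9.720/1 = 9.720
Smallest n/ν is E → limiting reagent.
n(G) = (3/1) × 6.850 = 20.55 mol
mass = 20.55 × 197.50 = 4059 g

4060 g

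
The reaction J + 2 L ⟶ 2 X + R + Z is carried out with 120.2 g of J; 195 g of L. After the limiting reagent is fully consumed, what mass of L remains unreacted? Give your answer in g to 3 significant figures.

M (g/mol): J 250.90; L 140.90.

n(J) = 120.2 / 250.90 = 0.4791 mol
n(L) = 195.0 / 140.90 = 1.384 mol
n/ν for J = 0.4791/1 = 0.4791
n/ν for L = 1.384/2 = 0.6920
Smallest n/ν is J → limiting reagent.
L consumed = (2/1) × 0.4791 = 0.9582 mol
L remaining = 1.384 − 0.9582 = 0.4258 mol
mass = 0.4258 × 140.90 = 60.00 g

60.0 g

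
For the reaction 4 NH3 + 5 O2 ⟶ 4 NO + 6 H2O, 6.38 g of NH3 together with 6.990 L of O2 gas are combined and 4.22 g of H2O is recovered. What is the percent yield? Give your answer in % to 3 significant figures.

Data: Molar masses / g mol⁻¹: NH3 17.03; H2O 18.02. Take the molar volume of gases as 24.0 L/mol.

67.0 %

n(NH3) = 6.380 / 17.03 = 0.3746 mol
n(O2) = 6.990 / 24.0 = 0.2913 mol
n/ν → NH3: 0.09365, O2: 0.05826; O2 is limiting.
theoretical n(H2O) = (6/5) × 0.2913 = 0.3496 mol → 6.300 g
% yield = 4.22 / 6.300 × 100 = 66.98 %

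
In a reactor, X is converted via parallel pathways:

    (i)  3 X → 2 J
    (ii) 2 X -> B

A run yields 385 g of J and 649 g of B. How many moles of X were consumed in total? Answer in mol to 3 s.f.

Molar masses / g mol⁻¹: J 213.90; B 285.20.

7.25 mol

n(J) = 385 / 213.90 = 1.800 mol
n(B) = 649 / 285.20 = 2.276 mol
n(X) via (i) = (3/2)×1.800 = 2.700 mol
n(X) via (ii) = (2/1)×2.276 = 4.552 mol
total n(X) = 2.700 + 4.552 = 7.252 mol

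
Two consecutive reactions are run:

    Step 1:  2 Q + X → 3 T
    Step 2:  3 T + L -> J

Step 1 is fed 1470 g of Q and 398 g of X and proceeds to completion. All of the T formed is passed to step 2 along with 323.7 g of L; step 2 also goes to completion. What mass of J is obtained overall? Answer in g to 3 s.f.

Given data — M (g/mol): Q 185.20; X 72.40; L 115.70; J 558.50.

Step 1:
n(Q) = 1470 / 185.20 = 7.937 mol
n(X) = 398.0 / 72.40 = 5.497 mol
n/ν for Q = 7.937/2 = 3.969
n/ν for X = 5.497/1 = 5.497
Smallest n/ν is Q → limiting reagent.
n(T) produced = (3/2) × 7.937 = 11.91 mol
Step 2:
n(T) available = 11.91 mol
n(L) = 323.7 / 115.70 = 2.798 mol
n/ν for T = 11.91/3 = 3.970
n/ν for L = 2.798/1 = 2.798
Smallest n/ν is L → limiting reagent.
n(J) = (1/1) × 2.798 = 2.798 mol
mass = 2.798 × 558.50 = 1563 g

1560 g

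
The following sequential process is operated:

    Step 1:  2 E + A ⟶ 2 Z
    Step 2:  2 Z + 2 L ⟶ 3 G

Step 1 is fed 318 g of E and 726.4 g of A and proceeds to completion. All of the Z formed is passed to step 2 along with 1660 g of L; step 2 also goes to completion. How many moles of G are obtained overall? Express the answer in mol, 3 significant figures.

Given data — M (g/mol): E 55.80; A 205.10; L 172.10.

Step 1:
n(E) = 318.0 / 55.80 = 5.699 mol
n(A) = 726.4 / 205.10 = 3.542 mol
n/ν for E = 5.699/2 = 2.850
n/ν for A = 3.542/1 = 3.542
Smallest n/ν is E → limiting reagent.
n(Z) produced = (2/2) × 5.699 = 5.699 mol
Step 2:
n(Z) available = 5.699 mol
n(L) = 1660 / 172.10 = 9.646 mol
n/ν for Z = 5.699/2 = 2.850
n/ν for L = 9.646/2 = 4.823
Smallest n/ν is Z → limiting reagent.
n(G) = (3/2) × 5.699 = 8.549 mol

8.55 mol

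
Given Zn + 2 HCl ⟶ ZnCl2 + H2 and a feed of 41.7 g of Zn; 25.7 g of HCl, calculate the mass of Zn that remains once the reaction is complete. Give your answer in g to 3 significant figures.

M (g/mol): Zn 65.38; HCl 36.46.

n(Zn) = 41.70 / 65.38 = 0.6378 mol
n(HCl) = 25.70 / 36.46 = 0.7049 mol
n/ν → Zn: 0.6378, HCl: 0.3525; HCl is limiting.
Zn consumed = (1/2) × 0.7049 = 0.3525 mol
Zn remaining = 0.6378 − 0.3525 = 0.2853 mol
mass = 0.2853 × 65.38 = 18.65 g

18.7 g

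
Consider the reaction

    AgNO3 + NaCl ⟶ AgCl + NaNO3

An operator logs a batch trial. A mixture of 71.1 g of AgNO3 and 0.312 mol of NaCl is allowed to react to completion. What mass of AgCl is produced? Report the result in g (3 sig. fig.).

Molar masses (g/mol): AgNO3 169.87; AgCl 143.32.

44.7 g

n(AgNO3) = 71.10 / 169.87 = 0.4186 mol
n(NaCl) = 0.3120 mol
n/ν → AgNO3: 0.4186, NaCl: 0.3120; NaCl is limiting.
n(AgCl) = (1/1) × 0.3120 = 0.3120 mol
mass = 0.3120 × 143.32 = 44.72 g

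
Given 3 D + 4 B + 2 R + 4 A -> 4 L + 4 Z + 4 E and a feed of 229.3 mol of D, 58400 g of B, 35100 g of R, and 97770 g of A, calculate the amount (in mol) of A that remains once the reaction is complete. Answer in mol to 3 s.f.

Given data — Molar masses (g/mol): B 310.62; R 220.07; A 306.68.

n(D) = 229.3 mol
n(B) = 58400 / 310.62 = 188.0 mol
n(R) = 35100 / 220.07 = 159.5 mol
n(A) = 97770 / 306.68 = 318.8 mol
n/ν for D = 229.3/3 = 76.43
n/ν for B = 188.0/4 = 47.00
n/ν for R = 159.5/2 = 79.75
n/ν for A = 318.8/4 = 79.70
Smallest n/ν is B → limiting reagent.
A consumed = (4/4) × 188.0 = 188.0 mol
A remaining = 318.8 − 188.0 = 130.8 mol

131 mol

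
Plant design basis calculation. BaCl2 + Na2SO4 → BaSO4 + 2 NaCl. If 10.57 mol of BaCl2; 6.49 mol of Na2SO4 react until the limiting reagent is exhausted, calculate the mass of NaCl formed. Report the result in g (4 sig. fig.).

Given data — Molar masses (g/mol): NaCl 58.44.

n(BaCl2) = 10.57 mol
n(Na2SO4) = 6.490 mol
n/ν for BaCl2 = 10.57/1 = 10.57
n/ν for Na2SO4 = 6.490/1 = 6.490
Smallest n/ν is Na2SO4 → limiting reagent.
n(NaCl) = (2/1) × 6.490 = 12.98 mol
mass = 12.98 × 58.44 = 758.6 g

758.6 g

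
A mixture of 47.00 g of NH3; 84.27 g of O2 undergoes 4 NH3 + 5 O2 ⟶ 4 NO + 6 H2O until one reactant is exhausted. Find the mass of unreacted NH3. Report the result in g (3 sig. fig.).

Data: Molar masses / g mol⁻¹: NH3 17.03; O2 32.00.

11.1 g

n(NH3) = 47.00 / 17.03 = 2.760 mol
n(O2) = 84.27 / 32.00 = 2.633 mol
n/ν for NH3 = 2.760/4 = 0.6900
n/ν for O2 = 2.633/5 = 0.5266
Smallest n/ν is O2 → limiting reagent.
NH3 consumed = (4/5) × 2.633 = 2.106 mol
NH3 remaining = 2.760 − 2.106 = 0.6540 mol
mass = 0.6540 × 17.03 = 11.14 g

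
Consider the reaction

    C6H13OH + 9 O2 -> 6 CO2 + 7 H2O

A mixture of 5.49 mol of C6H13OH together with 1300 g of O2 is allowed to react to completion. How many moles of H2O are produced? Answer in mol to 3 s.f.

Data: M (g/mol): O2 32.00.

31.6 mol

n(C6H13OH) = 5.490 mol
n(O2) = 1300 / 32.00 = 40.63 mol
n/ν for C6H13OH = 5.490/1 = 5.490
n/ν for O2 = 40.63/9 = 4.514
Smallest n/ν is O2 → limiting reagent.
n(H2O) = (7/9) × 40.63 = 31.60 mol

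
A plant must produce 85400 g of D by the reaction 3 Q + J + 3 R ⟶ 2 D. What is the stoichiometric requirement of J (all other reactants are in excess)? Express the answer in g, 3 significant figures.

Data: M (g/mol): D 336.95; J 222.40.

n(D) = 85400 / 336.95 = 253.5 mol
n(J) = (1/2) × 253.5 = 126.8 mol
mass = 126.8 × 222.40 = 28200 g

28200 g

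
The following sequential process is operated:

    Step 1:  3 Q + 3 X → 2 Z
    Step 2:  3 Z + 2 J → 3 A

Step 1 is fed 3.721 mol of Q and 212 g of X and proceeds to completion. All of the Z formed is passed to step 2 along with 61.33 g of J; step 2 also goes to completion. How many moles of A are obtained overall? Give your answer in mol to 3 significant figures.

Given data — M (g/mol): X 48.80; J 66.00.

1.39 mol

Step 1:
n(Q) = 3.721 mol
n(X) = 212.0 / 48.80 = 4.344 mol
n/ν → Q: 1.240, X: 1.448; Q is limiting.
n(Z) produced = (2/3) × 3.721 = 2.481 mol
Step 2:
n(Z) available = 2.481 mol
n(J) = 61.33 / 66.00 = 0.9292 mol
n/ν → Z: 0.8270, J: 0.4646; J is limiting.
n(A) = (3/2) × 0.9292 = 1.394 mol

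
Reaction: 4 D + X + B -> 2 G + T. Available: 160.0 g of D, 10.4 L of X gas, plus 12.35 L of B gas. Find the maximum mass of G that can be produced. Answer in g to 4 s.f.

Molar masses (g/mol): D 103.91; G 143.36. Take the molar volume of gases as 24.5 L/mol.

110.4 g

n(D) = 160.0 / 103.91 = 1.540 mol
n(X) = 10.40 / 24.5 = 0.4245 mol
n(B) = 12.35 / 24.5 = 0.5041 mol
n/ν for D = 1.540/4 = 0.3850
n/ν for X = 0.4245/1 = 0.4245
n/ν for B = 0.5041/1 = 0.5041
Smallest n/ν is D → limiting reagent.
n(G) = (2/4) × 1.540 = 0.7700 mol
mass = 0.7700 × 143.36 = 110.4 g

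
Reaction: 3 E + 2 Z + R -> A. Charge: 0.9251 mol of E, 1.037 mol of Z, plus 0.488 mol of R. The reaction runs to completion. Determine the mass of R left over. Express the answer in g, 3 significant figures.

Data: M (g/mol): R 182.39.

n(E) = 0.9251 mol
n(Z) = 1.037 mol
n(R) = 0.4880 mol
n/ν for E = 0.9251/3 = 0.3084
n/ν for Z = 1.037/2 = 0.5185
n/ν for R = 0.4880/1 = 0.4880
Smallest n/ν is E → limiting reagent.
R consumed = (1/3) × 0.9251 = 0.3084 mol
R remaining = 0.4880 − 0.3084 = 0.1796 mol
mass = 0.1796 × 182.39 = 32.76 g

32.8 g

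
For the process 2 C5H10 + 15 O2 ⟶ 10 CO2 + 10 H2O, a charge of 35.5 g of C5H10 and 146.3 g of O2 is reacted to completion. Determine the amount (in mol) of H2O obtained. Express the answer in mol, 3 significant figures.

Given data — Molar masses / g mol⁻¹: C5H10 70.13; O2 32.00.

n(C5H10) = 35.50 / 70.13 = 0.5062 mol
n(O2) = 146.3 / 32.00 = 4.572 mol
n/ν for C5H10 = 0.5062/2 = 0.2531
n/ν for O2 = 4.572/15 = 0.3048
Smallest n/ν is C5H10 → limiting reagent.
n(H2O) = (10/2) × 0.5062 = 2.531 mol

2.53 mol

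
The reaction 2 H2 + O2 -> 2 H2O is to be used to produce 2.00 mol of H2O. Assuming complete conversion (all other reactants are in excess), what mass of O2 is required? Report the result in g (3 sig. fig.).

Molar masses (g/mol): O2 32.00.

n(H2O) = 2.000 mol
n(O2) = (1/2) × 2.000 = 1.000 mol
mass = 1.000 × 32.00 = 32.00 g

32.0 g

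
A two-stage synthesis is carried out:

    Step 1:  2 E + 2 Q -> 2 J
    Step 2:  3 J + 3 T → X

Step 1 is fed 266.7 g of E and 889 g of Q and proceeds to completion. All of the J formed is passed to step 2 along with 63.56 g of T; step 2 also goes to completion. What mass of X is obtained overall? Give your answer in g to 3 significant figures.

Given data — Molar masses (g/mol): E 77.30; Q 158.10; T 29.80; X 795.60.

566 g

Step 1:
n(E) = 266.7 / 77.30 = 3.450 mol
n(Q) = 889.0 / 158.10 = 5.623 mol
n/ν for E = 3.450/2 = 1.725
n/ν for Q = 5.623/2 = 2.812
Smallest n/ν is E → limiting reagent.
n(J) produced = (2/2) × 3.450 = 3.450 mol
Step 2:
n(J) available = 3.450 mol
n(T) = 63.56 / 29.80 = 2.133 mol
n/ν for J = 3.450/3 = 1.150
n/ν for T = 2.133/3 = 0.7110
Smallest n/ν is T → limiting reagent.
n(X) = (1/3) × 2.133 = 0.7110 mol
mass = 0.7110 × 795.60 = 565.7 g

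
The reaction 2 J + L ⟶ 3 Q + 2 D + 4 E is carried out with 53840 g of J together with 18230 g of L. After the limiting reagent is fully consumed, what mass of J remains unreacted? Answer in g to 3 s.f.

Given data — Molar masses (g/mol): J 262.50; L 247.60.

15200 g

n(J) = 53840 / 262.50 = 205.1 mol
n(L) = 18230 / 247.60 = 73.63 mol
n/ν for J = 205.1/2 = 102.6
n/ν for L = 73.63/1 = 73.63
Smallest n/ν is L → limiting reagent.
J consumed = (2/1) × 73.63 = 147.3 mol
J remaining = 205.1 − 147.3 = 57.80 mol
mass = 57.80 × 262.50 = 15170 g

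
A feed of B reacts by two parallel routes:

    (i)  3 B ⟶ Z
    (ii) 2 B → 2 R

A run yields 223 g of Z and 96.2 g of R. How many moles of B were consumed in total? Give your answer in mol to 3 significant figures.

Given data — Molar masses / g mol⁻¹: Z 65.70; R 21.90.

14.6 mol

n(Z) = 223 / 65.70 = 3.394 mol
n(R) = 96.2 / 21.90 = 4.393 mol
n(B) via (i) = (3/1)×3.394 = 10.18 mol
n(B) via (ii) = (2/2)×4.393 = 4.393 mol
total n(B) = 10.18 + 4.393 = 14.57 mol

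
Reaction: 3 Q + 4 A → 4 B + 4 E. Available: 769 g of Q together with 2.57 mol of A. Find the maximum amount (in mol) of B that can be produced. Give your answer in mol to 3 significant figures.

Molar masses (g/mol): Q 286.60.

n(Q) = 769.0 / 286.60 = 2.683 mol
n(A) = 2.570 mol
n/ν for Q = 2.683/3 = 0.8943
n/ν for A = 2.570/4 = 0.6425
Smallest n/ν is A → limiting reagent.
n(B) = (4/4) × 2.570 = 2.570 mol

2.57 mol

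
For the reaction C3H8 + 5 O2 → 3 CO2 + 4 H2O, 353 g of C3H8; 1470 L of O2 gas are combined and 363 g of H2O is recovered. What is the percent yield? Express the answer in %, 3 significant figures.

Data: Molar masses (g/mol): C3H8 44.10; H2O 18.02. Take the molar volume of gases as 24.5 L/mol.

n(C3H8) = 353.0 / 44.10 = 8.005 mol
n(O2) = 1470 / 24.5 = 60.00 mol
n/ν for C3H8 = 8.005/1 = 8.005
n/ν for O2 = 60.00/5 = 12.00
Smallest n/ν is C3H8 → limiting reagent.
theoretical n(H2O) = (4/1) × 8.005 = 32.02 mol → 577.0 g
% yield = 363 / 577.0 × 100 = 62.91 %

62.9 %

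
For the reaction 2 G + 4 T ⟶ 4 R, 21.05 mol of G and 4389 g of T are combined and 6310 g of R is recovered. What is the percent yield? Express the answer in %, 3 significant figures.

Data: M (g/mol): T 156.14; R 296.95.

75.6 %

n(G) = 21.05 mol
n(T) = 4389 / 156.14 = 28.11 mol
n/ν for G = 21.05/2 = 10.53
n/ν for T = 28.11/4 = 7.028
Smallest n/ν is T → limiting reagent.
theoretical n(R) = (4/4) × 28.11 = 28.11 mol → 8347 g
% yield = 6310 / 8347 × 100 = 75.60 %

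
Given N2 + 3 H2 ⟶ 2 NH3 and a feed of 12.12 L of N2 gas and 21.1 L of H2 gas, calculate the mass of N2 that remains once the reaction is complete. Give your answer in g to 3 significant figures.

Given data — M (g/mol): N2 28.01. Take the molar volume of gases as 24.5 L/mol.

n(N2) = 12.12 / 24.5 = 0.4947 mol
n(H2) = 21.10 / 24.5 = 0.8612 mol
n/ν for N2 = 0.4947/1 = 0.4947
n/ν for H2 = 0.8612/3 = 0.2871
Smallest n/ν is H2 → limiting reagent.
N2 consumed = (1/3) × 0.8612 = 0.2871 mol
N2 remaining = 0.4947 − 0.2871 = 0.2076 mol
mass = 0.2076 × 28.01 = 5.815 g

5.82 g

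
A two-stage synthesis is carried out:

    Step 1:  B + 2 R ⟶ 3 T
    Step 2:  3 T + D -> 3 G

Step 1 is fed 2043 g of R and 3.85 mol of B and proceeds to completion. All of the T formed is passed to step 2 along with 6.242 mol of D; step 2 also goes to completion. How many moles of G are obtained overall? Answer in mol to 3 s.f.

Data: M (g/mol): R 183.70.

Step 1:
n(R) = 2043 / 183.70 = 11.12 mol
n(B) = 3.850 mol
n/ν for R = 11.12/2 = 5.560
n/ν for B = 3.850/1 = 3.850
Smallest n/ν is B → limiting reagent.
n(T) produced = (3/1) × 3.850 = 11.55 mol
Step 2:
n(T) available = 11.55 mol
n(D) = 6.242 mol
n/ν for T = 11.55/3 = 3.850
n/ν for D = 6.242/1 = 6.242
Smallest n/ν is T → limiting reagent.
n(G) = (3/3) × 11.55 = 11.55 mol

11.6 mol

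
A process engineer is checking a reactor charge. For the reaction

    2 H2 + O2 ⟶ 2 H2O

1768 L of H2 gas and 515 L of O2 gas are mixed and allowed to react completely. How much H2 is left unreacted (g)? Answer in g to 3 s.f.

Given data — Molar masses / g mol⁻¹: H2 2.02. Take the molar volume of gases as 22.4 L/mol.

66.6 g

n(H2) = 1768 / 22.4 = 78.93 mol
n(O2) = 515.0 / 22.4 = 22.99 mol
n/ν → H2: 39.47, O2: 22.99; O2 is limiting.
H2 consumed = (2/1) × 22.99 = 45.98 mol
H2 remaining = 78.93 − 45.98 = 32.95 mol
mass = 32.95 × 2.02 = 66.56 g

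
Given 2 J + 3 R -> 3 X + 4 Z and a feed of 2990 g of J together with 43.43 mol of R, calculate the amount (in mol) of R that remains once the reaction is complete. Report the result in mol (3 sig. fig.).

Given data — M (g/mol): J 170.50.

n(J) = 2990 / 170.50 = 17.54 mol
n(R) = 43.43 mol
n/ν for J = 17.54/2 = 8.770
n/ν for R = 43.43/3 = 14.48
Smallest n/ν is J → limiting reagent.
R consumed = (3/2) × 17.54 = 26.31 mol
R remaining = 43.43 − 26.31 = 17.12 mol

17.1 mol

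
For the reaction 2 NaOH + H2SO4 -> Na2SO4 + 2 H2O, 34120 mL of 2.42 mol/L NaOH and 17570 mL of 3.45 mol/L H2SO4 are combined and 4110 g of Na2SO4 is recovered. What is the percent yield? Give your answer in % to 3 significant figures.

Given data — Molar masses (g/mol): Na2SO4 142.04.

n(NaOH) = 2.42 × 34120/1000 = 82.57 mol
n(H2SO4) = 3.45 × 17570/1000 = 60.62 mol
n/ν for NaOH = 82.57/2 = 41.29
n/ν for H2SO4 = 60.62/1 = 60.62
Smallest n/ν is NaOH → limiting reagent.
theoretical n(Na2SO4) = (1/2) × 82.57 = 41.29 mol → 5865 g
% yield = 4110 / 5865 × 100 = 70.08 %

70.1 %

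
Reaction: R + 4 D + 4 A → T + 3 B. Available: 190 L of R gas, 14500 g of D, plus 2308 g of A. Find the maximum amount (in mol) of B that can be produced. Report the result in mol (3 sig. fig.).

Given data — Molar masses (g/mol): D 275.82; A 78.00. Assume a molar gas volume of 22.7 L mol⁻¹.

n(R) = 190.0 / 22.7 = 8.370 mol
n(D) = 14500 / 275.82 = 52.57 mol
n(A) = 2308 / 78.00 = 29.59 mol
n/ν for R = 8.370/1 = 8.370
n/ν for D = 52.57/4 = 13.14
n/ν for A = 29.59/4 = 7.398
Smallest n/ν is A → limiting reagent.
n(B) = (3/4) × 29.59 = 22.19 mol

22.2 mol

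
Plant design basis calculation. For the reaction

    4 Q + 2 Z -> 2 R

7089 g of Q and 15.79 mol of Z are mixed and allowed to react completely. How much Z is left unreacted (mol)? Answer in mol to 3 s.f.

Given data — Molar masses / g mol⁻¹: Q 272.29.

2.77 mol

n(Q) = 7089 / 272.29 = 26.03 mol
n(Z) = 15.79 mol
n/ν → Q: 6.508, Z: 7.895; Q is limiting.
Z consumed = (2/4) × 26.03 = 13.02 mol
Z remaining = 15.79 − 13.02 = 2.770 mol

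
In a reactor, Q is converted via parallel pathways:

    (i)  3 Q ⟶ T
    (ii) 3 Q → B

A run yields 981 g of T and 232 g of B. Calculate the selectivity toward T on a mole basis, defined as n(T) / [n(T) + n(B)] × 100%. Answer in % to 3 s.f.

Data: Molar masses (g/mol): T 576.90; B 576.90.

80.9 %

n(T) = 981 / 576.90 = 1.700 mol
n(B) = 232 / 576.90 = 0.4021 mol
selectivity = 1.700/(1.700+0.4021) × 100 = 80.87 %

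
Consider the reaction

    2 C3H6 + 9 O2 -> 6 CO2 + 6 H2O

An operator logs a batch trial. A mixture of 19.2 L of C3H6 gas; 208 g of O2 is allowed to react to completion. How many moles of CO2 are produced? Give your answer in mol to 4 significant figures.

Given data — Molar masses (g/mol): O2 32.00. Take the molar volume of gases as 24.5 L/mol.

n(C3H6) = 19.20 / 24.5 = 0.7837 mol
n(O2) = 208.0 / 32.00 = 6.500 mol
n/ν for C3H6 = 0.7837/2 = 0.3919
n/ν for O2 = 6.500/9 = 0.7222
Smallest n/ν is C3H6 → limiting reagent.
n(CO2) = (6/2) × 0.7837 = 2.351 mol

2.351 mol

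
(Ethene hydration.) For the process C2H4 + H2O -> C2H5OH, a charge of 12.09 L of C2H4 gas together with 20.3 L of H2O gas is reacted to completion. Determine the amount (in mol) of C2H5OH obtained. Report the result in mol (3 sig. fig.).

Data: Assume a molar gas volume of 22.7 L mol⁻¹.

n(C2H4) = 12.09 / 22.7 = 0.5326 mol
n(H2O) = 20.30 / 22.7 = 0.8943 mol
n/ν → C2H4: 0.5326, H2O: 0.8943; C2H4 is limiting.
n(C2H5OH) = (1/1) × 0.5326 = 0.5326 mol

0.533 mol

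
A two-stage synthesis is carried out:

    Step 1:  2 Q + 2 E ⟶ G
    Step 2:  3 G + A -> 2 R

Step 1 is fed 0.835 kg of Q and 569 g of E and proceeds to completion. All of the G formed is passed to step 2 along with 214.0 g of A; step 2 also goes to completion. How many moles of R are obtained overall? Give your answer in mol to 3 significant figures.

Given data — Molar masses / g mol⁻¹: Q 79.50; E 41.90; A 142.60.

Step 1:
n(Q) = 0.8350×1000 / 79.50 = 10.50 mol
n(E) = 569.0 / 41.90 = 13.58 mol
n/ν for Q = 10.50/2 = 5.250
n/ν for E = 13.58/2 = 6.790
Smallest n/ν is Q → limiting reagent.
n(G) produced = (1/2) × 10.50 = 5.250 mol
Step 2:
n(G) available = 5.250 mol
n(A) = 214.0 / 142.60 = 1.501 mol
n/ν for G = 5.250/3 = 1.750
n/ν for A = 1.501/1 = 1.501
Smallest n/ν is A → limiting reagent.
n(R) = (2/1) × 1.501 = 3.002 mol

3.00 mol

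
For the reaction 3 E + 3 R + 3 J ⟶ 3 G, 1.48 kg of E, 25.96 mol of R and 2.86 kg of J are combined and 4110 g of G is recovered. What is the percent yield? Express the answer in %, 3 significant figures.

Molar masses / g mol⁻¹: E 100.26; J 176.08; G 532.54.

52.3 %

n(E) = 1.480×1000 / 100.26 = 14.76 mol
n(R) = 25.96 mol
n(J) = 2.860×1000 / 176.08 = 16.24 mol
n/ν for E = 14.76/3 = 4.920
n/ν for R = 25.96/3 = 8.653
n/ν for J = 16.24/3 = 5.413
Smallest n/ν is E → limiting reagent.
theoretical n(G) = (3/3) × 14.76 = 14.76 mol → 7860 g
% yield = 4110 / 7860 × 100 = 52.29 %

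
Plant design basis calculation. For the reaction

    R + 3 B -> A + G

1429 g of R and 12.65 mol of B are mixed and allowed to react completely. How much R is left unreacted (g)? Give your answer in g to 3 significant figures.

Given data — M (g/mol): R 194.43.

609 g

n(R) = 1429 / 194.43 = 7.350 mol
n(B) = 12.65 mol
n/ν for R = 7.350/1 = 7.350
n/ν for B = 12.65/3 = 4.217
Smallest n/ν is B → limiting reagent.
R consumed = (1/3) × 12.65 = 4.217 mol
R remaining = 7.350 − 4.217 = 3.133 mol
mass = 3.133 × 194.43 = 609.1 g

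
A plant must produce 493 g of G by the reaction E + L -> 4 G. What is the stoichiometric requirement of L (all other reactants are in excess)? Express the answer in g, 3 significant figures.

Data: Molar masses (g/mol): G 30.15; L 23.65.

n(G) = 493 / 30.15 = 16.35 mol
n(L) = (1/4) × 16.35 = 4.088 mol
mass = 4.088 × 23.65 = 96.68 g

96.7 g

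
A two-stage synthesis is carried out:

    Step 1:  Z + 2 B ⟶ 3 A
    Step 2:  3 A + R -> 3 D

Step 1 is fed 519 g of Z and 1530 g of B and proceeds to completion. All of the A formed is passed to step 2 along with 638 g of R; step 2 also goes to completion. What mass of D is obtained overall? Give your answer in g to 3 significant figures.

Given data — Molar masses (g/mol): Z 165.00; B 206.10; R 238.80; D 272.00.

2180 g

Step 1:
n(Z) = 519.0 / 165.00 = 3.145 mol
n(B) = 1530 / 206.10 = 7.424 mol
n/ν for Z = 3.145/1 = 3.145
n/ν for B = 7.424/2 = 3.712
Smallest n/ν is Z → limiting reagent.
n(A) produced = (3/1) × 3.145 = 9.435 mol
Step 2:
n(A) available = 9.435 mol
n(R) = 638.0 / 238.80 = 2.672 mol
n/ν for A = 9.435/3 = 3.145
n/ν for R = 2.672/1 = 2.672
Smallest n/ν is R → limiting reagent.
n(D) = (3/1) × 2.672 = 8.016 mol
mass = 8.016 × 272.00 = 2180 g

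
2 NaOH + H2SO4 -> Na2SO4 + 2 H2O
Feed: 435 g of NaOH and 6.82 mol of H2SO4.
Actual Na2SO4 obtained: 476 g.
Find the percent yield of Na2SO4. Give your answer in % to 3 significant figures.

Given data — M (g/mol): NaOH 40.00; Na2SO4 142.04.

61.6 %

n(NaOH) = 435.0 / 40.00 = 10.88 mol
n(H2SO4) = 6.820 mol
n/ν → NaOH: 5.440, H2SO4: 6.820; NaOH is limiting.
theoretical n(Na2SO4) = (1/2) × 10.88 = 5.440 mol → 772.7 g
% yield = 476 / 772.7 × 100 = 61.60 %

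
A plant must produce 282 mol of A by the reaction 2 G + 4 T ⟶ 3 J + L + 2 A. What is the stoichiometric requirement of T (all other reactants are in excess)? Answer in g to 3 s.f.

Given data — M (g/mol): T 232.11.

n(A) = 282.0 mol
n(T) = (4/2) × 282.0 = 564.0 mol
mass = 564.0 × 232.11 = 130900 g

131000 g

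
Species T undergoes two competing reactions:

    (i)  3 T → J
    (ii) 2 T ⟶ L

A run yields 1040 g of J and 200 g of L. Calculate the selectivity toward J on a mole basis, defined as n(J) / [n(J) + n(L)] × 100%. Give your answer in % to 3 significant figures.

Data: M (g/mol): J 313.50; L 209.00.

77.6 %

n(J) = 1040 / 313.50 = 3.317 mol
n(L) = 200 / 209.00 = 0.9569 mol
selectivity = 3.317/(3.317+0.9569) × 100 = 77.61 %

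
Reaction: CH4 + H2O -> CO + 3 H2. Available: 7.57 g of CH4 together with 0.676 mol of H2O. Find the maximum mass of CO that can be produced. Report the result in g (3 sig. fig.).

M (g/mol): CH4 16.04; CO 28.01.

n(CH4) = 7.570 / 16.04 = 0.4719 mol
n(H2O) = 0.6760 mol
n/ν → CH4: 0.4719, H2O: 0.6760; CH4 is limiting.
n(CO) = (1/1) × 0.4719 = 0.4719 mol
mass = 0.4719 × 28.01 = 13.22 g

13.2 g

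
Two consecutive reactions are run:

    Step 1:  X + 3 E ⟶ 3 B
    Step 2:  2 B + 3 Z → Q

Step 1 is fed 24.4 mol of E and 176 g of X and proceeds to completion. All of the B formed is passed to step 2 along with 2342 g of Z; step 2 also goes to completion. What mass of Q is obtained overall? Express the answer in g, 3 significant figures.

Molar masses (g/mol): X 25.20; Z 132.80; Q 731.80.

Step 1:
n(E) = 24.40 mol
n(X) = 176.0 / 25.20 = 6.984 mol
n/ν for E = 24.40/3 = 8.133
n/ν for X = 6.984/1 = 6.984
Smallest n/ν is X → limiting reagent.
n(B) produced = (3/1) × 6.984 = 20.95 mol
Step 2:
n(B) available = 20.95 mol
n(Z) = 2342 / 132.80 = 17.64 mol
n/ν for B = 20.95/2 = 10.48
n/ν for Z = 17.64/3 = 5.880
Smallest n/ν is Z → limiting reagent.
n(Q) = (1/3) × 17.64 = 5.880 mol
mass = 5.880 × 731.80 = 4303 g

4300 g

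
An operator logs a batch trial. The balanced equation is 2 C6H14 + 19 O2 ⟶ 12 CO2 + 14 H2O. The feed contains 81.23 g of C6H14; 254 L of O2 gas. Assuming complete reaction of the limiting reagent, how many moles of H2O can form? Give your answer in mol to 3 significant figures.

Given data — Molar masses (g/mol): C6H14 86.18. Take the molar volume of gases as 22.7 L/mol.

n(C6H14) = 81.23 / 86.18 = 0.9426 mol
n(O2) = 254.0 / 22.7 = 11.19 mol
n/ν for C6H14 = 0.9426/2 = 0.4713
n/ν for O2 = 11.19/19 = 0.5889
Smallest n/ν is C6H14 → limiting reagent.
n(H2O) = (14/2) × 0.9426 = 6.598 mol

6.60 mol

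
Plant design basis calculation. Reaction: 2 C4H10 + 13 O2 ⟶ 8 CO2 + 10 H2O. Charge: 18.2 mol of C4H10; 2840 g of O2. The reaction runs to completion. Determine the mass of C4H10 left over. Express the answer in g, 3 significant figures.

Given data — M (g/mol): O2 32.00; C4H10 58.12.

n(C4H10) = 18.20 mol
n(O2) = 2840 / 32.00 = 88.75 mol
n/ν for C4H10 = 18.20/2 = 9.100
n/ν for O2 = 88.75/13 = 6.827
Smallest n/ν is O2 → limiting reagent.
C4H10 consumed = (2/13) × 88.75 = 13.65 mol
C4H10 remaining = 18.20 − 13.65 = 4.550 mol
mass = 4.550 × 58.12 = 264.4 g

264 g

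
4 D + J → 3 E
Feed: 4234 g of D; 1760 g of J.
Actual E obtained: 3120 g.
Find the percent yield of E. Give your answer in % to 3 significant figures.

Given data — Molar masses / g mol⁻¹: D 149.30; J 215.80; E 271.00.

54.1 %

n(D) = 4234 / 149.30 = 28.36 mol
n(J) = 1760 / 215.80 = 8.156 mol
n/ν for D = 28.36/4 = 7.090
n/ν for J = 8.156/1 = 8.156
Smallest n/ν is D → limiting reagent.
theoretical n(E) = (3/4) × 28.36 = 21.27 mol → 5764 g
% yield = 3120 / 5764 × 100 = 54.13 %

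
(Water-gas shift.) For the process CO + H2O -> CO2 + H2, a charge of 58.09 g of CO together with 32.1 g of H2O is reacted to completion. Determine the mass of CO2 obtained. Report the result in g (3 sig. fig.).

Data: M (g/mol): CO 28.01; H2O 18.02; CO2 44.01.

n(CO) = 58.09 / 28.01 = 2.074 mol
n(H2O) = 32.10 / 18.02 = 1.781 mol
n/ν for CO = 2.074/1 = 2.074
n/ν for H2O = 1.781/1 = 1.781
Smallest n/ν is H2O → limiting reagent.
n(CO2) = (1/1) × 1.781 = 1.781 mol
mass = 1.781 × 44.01 = 78.38 g

78.4 g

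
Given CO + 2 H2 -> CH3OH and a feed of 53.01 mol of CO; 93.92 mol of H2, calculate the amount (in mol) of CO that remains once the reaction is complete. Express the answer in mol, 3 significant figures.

n(CO) = 53.01 mol
n(H2) = 93.92 mol
n/ν for CO = 53.01/1 = 53.01
n/ν for H2 = 93.92/2 = 46.96
Smallest n/ν is H2 → limiting reagent.
CO consumed = (1/2) × 93.92 = 46.96 mol
CO remaining = 53.01 − 46.96 = 6.050 mol

6.05 mol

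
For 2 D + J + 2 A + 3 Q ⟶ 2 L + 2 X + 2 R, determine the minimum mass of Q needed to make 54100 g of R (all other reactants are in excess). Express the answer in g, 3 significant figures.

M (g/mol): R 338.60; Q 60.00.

n(R) = 54100 / 338.60 = 159.8 mol
n(Q) = (3/2) × 159.8 = 239.7 mol
mass = 239.7 × 60.00 = 14380 g

14400 g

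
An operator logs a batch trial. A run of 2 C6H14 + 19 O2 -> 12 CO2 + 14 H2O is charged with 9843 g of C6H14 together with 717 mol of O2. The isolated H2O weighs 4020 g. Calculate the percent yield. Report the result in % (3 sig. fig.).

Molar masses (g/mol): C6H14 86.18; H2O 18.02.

42.2 %

n(C6H14) = 9843 / 86.18 = 114.2 mol
n(O2) = 717.0 mol
n/ν for C6H14 = 114.2/2 = 57.10
n/ν for O2 = 717.0/19 = 37.74
Smallest n/ν is O2 → limiting reagent.
theoretical n(H2O) = (14/19) × 717.0 = 528.3 mol → 9520 g
% yield = 4020 / 9520 × 100 = 42.23 %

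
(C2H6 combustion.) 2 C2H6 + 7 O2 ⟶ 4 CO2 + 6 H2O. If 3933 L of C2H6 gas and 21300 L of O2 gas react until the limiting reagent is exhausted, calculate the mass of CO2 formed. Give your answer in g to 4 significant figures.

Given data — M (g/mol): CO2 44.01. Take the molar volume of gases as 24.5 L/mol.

n(C2H6) = 3933 / 24.5 = 160.5 mol
n(O2) = 21300 / 24.5 = 869.4 mol
n/ν → C2H6: 80.25, O2: 124.2; C2H6 is limiting.
n(CO2) = (4/2) × 160.5 = 321.0 mol
mass = 321.0 × 44.01 = 14130 g

14130 g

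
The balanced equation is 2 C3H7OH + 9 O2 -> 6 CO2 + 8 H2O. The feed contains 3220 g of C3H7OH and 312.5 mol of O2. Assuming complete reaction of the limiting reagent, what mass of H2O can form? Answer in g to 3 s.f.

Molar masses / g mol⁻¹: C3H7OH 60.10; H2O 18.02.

3860 g

n(C3H7OH) = 3220 / 60.10 = 53.58 mol
n(O2) = 312.5 mol
n/ν → C3H7OH: 26.79, O2: 34.72; C3H7OH is limiting.
n(H2O) = (8/2) × 53.58 = 214.3 mol
mass = 214.3 × 18.02 = 3862 g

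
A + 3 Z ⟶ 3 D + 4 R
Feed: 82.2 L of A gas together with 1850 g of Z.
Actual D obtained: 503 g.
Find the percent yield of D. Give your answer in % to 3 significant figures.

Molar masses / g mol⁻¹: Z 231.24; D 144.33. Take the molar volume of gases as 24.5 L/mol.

43.6 %

n(A) = 82.20 / 24.5 = 3.355 mol
n(Z) = 1850 / 231.24 = 8.000 mol
n/ν → A: 3.355, Z: 2.667; Z is limiting.
theoretical n(D) = (3/3) × 8.000 = 8.000 mol → 1155 g
% yield = 503 / 1155 × 100 = 43.55 %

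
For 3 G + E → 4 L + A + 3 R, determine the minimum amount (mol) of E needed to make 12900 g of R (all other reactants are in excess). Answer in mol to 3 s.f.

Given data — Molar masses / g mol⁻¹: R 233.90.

18.4 mol

n(R) = 12900 / 233.90 = 55.15 mol
n(E) = (1/3) × 55.15 = 18.38 mol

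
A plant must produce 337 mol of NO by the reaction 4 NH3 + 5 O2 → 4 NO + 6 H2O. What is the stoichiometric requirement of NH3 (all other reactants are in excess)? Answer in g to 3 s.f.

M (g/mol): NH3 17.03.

n(NO) = 337.0 mol
n(NH3) = (4/4) × 337.0 = 337.0 mol
mass = 337.0 × 17.03 = 5739 g

5740 g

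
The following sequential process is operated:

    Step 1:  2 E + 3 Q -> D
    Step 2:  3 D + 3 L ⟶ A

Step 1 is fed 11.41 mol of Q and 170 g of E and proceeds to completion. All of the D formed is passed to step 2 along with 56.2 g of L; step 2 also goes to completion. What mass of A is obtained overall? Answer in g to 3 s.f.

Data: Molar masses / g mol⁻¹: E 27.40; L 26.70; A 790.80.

Step 1:
n(Q) = 11.41 mol
n(E) = 170.0 / 27.40 = 6.204 mol
n/ν for Q = 11.41/3 = 3.803
n/ν for E = 6.204/2 = 3.102
Smallest n/ν is E → limiting reagent.
n(D) produced = (1/2) × 6.204 = 3.102 mol
Step 2:
n(D) available = 3.102 mol
n(L) = 56.20 / 26.70 = 2.105 mol
n/ν for D = 3.102/3 = 1.034
n/ν for L = 2.105/3 = 0.7017
Smallest n/ν is L → limiting reagent.
n(A) = (1/3) × 2.105 = 0.7017 mol
mass = 0.7017 × 790.80 = 554.9 g

555 g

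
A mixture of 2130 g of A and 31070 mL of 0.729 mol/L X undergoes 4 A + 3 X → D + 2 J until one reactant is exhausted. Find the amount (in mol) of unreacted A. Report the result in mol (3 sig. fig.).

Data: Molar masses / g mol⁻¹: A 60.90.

n(A) = 2130 / 60.90 = 34.98 mol
n(X) = 0.729 × 31070/1000 = 22.65 mol
n/ν for A = 34.98/4 = 8.745
n/ν for X = 22.65/3 = 7.550
Smallest n/ν is X → limiting reagent.
A consumed = (4/3) × 22.65 = 30.20 mol
A remaining = 34.98 − 30.20 = 4.780 mol

4.78 mol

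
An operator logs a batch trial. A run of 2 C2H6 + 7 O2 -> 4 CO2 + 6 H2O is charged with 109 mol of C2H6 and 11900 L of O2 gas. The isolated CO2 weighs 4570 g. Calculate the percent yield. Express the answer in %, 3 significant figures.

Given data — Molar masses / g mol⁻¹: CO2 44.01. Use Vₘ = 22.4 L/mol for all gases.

47.6 %

n(C2H6) = 109.0 mol
n(O2) = 11900 / 22.4 = 531.3 mol
n/ν → C2H6: 54.50, O2: 75.90; C2H6 is limiting.
theoretical n(CO2) = (4/2) × 109.0 = 218.0 mol → 9594 g
% yield = 4570 / 9594 × 100 = 47.63 %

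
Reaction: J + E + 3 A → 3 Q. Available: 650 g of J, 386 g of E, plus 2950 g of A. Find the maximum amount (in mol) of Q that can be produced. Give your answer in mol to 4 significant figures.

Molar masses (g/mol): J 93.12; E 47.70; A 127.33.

n(J) = 650.0 / 93.12 = 6.980 mol
n(E) = 386.0 / 47.70 = 8.092 mol
n(A) = 2950 / 127.33 = 23.17 mol
n/ν for J = 6.980/1 = 6.980
n/ν for E = 8.092/1 = 8.092
n/ν for A = 23.17/3 = 7.723
Smallest n/ν is J → limiting reagent.
n(Q) = (3/1) × 6.980 = 20.94 mol

20.94 mol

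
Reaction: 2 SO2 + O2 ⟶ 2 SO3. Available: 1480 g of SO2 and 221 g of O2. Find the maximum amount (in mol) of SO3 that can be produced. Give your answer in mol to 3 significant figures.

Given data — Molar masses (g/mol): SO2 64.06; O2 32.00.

13.8 mol

n(SO2) = 1480 / 64.06 = 23.10 mol
n(O2) = 221.0 / 32.00 = 6.906 mol
n/ν → SO2: 11.55, O2: 6.906; O2 is limiting.
n(SO3) = (2/1) × 6.906 = 13.81 mol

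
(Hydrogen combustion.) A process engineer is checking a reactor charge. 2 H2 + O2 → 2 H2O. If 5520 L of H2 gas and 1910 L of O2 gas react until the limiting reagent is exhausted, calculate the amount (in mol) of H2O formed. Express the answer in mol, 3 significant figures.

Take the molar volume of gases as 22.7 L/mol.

n(H2) = 5520 / 22.7 = 243.2 mol
n(O2) = 1910 / 22.7 = 84.14 mol
n/ν for H2 = 243.2/2 = 121.6
n/ν for O2 = 84.14/1 = 84.14
Smallest n/ν is O2 → limiting reagent.
n(H2O) = (2/1) × 84.14 = 168.3 mol

168 mol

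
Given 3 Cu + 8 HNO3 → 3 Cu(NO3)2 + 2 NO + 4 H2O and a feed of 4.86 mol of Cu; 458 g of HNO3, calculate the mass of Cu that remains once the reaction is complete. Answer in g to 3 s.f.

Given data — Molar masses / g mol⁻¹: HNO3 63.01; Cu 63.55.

n(Cu) = 4.860 mol
n(HNO3) = 458.0 / 63.01 = 7.269 mol
n/ν for Cu = 4.860/3 = 1.620
n/ν for HNO3 = 7.269/8 = 0.9086
Smallest n/ν is HNO3 → limiting reagent.
Cu consumed = (3/8) × 7.269 = 2.726 mol
Cu remaining = 4.860 − 2.726 = 2.134 mol
mass = 2.134 × 63.55 = 135.6 g

136 g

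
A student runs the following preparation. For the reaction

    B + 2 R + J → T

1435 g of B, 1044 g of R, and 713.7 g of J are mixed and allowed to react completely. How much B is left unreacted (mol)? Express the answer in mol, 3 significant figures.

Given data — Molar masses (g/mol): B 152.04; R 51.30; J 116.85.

n(B) = 1435 / 152.04 = 9.438 mol
n(R) = 1044 / 51.30 = 20.35 mol
n(J) = 713.7 / 116.85 = 6.108 mol
n/ν → B: 9.438, R: 10.18, J: 6.108; J is limiting.
B consumed = (1/1) × 6.108 = 6.108 mol
B remaining = 9.438 − 6.108 = 3.330 mol

3.33 mol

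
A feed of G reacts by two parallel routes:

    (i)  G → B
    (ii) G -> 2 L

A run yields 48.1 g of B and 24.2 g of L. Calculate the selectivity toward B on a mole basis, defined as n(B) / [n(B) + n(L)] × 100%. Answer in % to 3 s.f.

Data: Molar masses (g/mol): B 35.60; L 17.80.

n(B) = 48.1 / 35.60 = 1.351 mol
n(L) = 24.2 / 17.80 = 1.360 mol
selectivity = 1.351/(1.351+1.360) × 100 = 49.83 %

49.8 %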